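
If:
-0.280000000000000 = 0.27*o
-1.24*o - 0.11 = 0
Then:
No Solution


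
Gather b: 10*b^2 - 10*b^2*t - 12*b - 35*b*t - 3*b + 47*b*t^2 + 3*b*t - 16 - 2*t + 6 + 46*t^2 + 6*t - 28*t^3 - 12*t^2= b^2*(10 - 10*t) + b*(47*t^2 - 32*t - 15) - 28*t^3 + 34*t^2 + 4*t - 10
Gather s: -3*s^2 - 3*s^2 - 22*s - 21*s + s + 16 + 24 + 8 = -6*s^2 - 42*s + 48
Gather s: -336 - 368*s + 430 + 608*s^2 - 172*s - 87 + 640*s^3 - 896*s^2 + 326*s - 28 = 640*s^3 - 288*s^2 - 214*s - 21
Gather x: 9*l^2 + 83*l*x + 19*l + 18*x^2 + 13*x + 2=9*l^2 + 19*l + 18*x^2 + x*(83*l + 13) + 2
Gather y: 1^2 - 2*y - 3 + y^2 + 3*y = y^2 + y - 2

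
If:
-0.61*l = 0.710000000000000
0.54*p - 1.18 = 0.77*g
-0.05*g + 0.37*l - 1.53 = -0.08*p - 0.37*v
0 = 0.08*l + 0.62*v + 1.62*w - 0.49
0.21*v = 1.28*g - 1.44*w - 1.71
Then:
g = 0.48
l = -1.16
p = 2.86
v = 4.74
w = -1.46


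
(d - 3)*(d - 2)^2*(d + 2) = d^4 - 5*d^3 + 2*d^2 + 20*d - 24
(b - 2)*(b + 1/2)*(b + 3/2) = b^3 - 13*b/4 - 3/2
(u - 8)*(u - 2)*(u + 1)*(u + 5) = u^4 - 4*u^3 - 39*u^2 + 46*u + 80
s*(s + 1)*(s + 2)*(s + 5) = s^4 + 8*s^3 + 17*s^2 + 10*s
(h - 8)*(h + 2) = h^2 - 6*h - 16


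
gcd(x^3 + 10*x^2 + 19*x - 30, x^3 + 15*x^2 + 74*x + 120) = x^2 + 11*x + 30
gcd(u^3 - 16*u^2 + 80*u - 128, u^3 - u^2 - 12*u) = u - 4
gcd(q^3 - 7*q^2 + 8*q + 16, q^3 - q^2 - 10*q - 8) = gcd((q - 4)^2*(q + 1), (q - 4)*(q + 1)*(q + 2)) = q^2 - 3*q - 4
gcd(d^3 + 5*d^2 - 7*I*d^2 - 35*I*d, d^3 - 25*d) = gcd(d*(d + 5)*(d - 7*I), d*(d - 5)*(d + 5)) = d^2 + 5*d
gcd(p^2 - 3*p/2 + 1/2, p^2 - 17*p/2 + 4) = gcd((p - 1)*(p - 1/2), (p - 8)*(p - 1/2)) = p - 1/2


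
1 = 1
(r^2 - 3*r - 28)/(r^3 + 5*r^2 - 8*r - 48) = (r - 7)/(r^2 + r - 12)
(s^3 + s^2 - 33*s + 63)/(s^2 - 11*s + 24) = (s^2 + 4*s - 21)/(s - 8)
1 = 1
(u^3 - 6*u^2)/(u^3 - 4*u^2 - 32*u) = u*(6 - u)/(-u^2 + 4*u + 32)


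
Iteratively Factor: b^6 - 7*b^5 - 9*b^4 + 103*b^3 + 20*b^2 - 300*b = (b - 5)*(b^5 - 2*b^4 - 19*b^3 + 8*b^2 + 60*b) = (b - 5)*(b - 2)*(b^4 - 19*b^2 - 30*b) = b*(b - 5)*(b - 2)*(b^3 - 19*b - 30) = b*(b - 5)*(b - 2)*(b + 2)*(b^2 - 2*b - 15) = b*(b - 5)*(b - 2)*(b + 2)*(b + 3)*(b - 5)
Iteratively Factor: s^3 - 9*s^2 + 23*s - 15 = (s - 1)*(s^2 - 8*s + 15) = (s - 3)*(s - 1)*(s - 5)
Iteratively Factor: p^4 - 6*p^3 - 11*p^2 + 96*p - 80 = (p - 5)*(p^3 - p^2 - 16*p + 16) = (p - 5)*(p + 4)*(p^2 - 5*p + 4) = (p - 5)*(p - 4)*(p + 4)*(p - 1)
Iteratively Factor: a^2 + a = (a + 1)*(a)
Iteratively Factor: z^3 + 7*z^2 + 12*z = (z + 3)*(z^2 + 4*z) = z*(z + 3)*(z + 4)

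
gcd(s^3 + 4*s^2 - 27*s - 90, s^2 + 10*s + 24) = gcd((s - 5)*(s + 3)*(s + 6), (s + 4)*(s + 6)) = s + 6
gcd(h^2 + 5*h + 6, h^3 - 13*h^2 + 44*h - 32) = 1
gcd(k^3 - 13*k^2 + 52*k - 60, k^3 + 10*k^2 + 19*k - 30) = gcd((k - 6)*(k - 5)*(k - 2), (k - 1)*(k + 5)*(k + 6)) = 1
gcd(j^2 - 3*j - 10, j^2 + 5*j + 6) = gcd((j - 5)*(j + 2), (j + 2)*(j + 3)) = j + 2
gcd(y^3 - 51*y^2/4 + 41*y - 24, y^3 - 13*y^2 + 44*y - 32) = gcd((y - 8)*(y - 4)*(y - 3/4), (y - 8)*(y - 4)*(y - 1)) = y^2 - 12*y + 32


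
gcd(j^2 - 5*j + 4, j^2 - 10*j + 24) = j - 4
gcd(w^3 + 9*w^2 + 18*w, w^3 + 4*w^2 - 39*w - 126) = w + 3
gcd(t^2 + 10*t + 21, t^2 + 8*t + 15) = t + 3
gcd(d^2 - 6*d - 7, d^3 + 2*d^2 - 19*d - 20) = d + 1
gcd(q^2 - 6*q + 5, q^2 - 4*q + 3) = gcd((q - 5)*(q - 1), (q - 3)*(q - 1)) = q - 1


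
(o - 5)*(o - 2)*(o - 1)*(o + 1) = o^4 - 7*o^3 + 9*o^2 + 7*o - 10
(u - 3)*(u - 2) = u^2 - 5*u + 6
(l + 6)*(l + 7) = l^2 + 13*l + 42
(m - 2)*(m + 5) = m^2 + 3*m - 10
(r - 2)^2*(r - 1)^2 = r^4 - 6*r^3 + 13*r^2 - 12*r + 4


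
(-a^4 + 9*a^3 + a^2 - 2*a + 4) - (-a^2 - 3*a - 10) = -a^4 + 9*a^3 + 2*a^2 + a + 14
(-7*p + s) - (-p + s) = -6*p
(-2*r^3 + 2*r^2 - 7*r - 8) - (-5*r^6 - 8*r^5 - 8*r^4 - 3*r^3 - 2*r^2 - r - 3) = 5*r^6 + 8*r^5 + 8*r^4 + r^3 + 4*r^2 - 6*r - 5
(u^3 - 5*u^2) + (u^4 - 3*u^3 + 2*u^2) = u^4 - 2*u^3 - 3*u^2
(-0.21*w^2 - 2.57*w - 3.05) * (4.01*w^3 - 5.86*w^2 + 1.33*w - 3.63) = -0.8421*w^5 - 9.0751*w^4 + 2.5504*w^3 + 15.2172*w^2 + 5.2726*w + 11.0715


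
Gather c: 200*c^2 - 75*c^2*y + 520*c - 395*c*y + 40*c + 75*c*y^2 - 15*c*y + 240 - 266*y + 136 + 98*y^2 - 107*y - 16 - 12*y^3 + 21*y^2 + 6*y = c^2*(200 - 75*y) + c*(75*y^2 - 410*y + 560) - 12*y^3 + 119*y^2 - 367*y + 360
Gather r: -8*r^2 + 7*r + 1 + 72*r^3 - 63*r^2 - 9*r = 72*r^3 - 71*r^2 - 2*r + 1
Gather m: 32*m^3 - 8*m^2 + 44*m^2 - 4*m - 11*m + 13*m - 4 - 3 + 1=32*m^3 + 36*m^2 - 2*m - 6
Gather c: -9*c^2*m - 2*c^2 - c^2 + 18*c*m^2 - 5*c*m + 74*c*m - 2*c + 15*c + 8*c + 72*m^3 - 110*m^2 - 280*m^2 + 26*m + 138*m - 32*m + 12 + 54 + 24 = c^2*(-9*m - 3) + c*(18*m^2 + 69*m + 21) + 72*m^3 - 390*m^2 + 132*m + 90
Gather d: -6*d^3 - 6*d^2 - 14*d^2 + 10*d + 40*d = -6*d^3 - 20*d^2 + 50*d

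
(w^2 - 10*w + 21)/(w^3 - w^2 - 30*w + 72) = (w - 7)/(w^2 + 2*w - 24)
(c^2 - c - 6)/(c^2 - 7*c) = (c^2 - c - 6)/(c*(c - 7))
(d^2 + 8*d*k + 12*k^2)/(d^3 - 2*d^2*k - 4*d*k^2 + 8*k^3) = (d + 6*k)/(d^2 - 4*d*k + 4*k^2)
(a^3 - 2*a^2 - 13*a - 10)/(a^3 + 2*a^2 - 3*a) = (a^3 - 2*a^2 - 13*a - 10)/(a*(a^2 + 2*a - 3))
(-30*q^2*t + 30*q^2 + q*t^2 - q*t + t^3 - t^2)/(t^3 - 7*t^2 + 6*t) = (-30*q^2 + q*t + t^2)/(t*(t - 6))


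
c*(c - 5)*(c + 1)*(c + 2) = c^4 - 2*c^3 - 13*c^2 - 10*c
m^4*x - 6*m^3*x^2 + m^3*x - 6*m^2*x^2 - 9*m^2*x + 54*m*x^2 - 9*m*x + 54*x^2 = (m - 3)*(m + 3)*(m - 6*x)*(m*x + x)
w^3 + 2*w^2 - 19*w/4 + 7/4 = (w - 1)*(w - 1/2)*(w + 7/2)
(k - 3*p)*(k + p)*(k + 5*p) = k^3 + 3*k^2*p - 13*k*p^2 - 15*p^3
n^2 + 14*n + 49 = (n + 7)^2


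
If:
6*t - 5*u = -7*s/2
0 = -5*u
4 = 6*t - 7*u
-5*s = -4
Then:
No Solution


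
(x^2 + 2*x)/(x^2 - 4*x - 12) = x/(x - 6)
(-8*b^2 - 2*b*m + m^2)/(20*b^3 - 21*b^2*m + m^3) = (-2*b - m)/(5*b^2 - 4*b*m - m^2)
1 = 1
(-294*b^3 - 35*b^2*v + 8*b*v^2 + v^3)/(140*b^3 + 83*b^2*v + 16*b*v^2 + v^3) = (-42*b^2 + b*v + v^2)/(20*b^2 + 9*b*v + v^2)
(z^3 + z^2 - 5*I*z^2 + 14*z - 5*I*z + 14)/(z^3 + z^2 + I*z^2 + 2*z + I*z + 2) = (z - 7*I)/(z - I)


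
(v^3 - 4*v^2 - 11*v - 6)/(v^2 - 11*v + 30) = (v^2 + 2*v + 1)/(v - 5)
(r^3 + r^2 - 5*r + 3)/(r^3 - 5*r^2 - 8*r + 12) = (r^2 + 2*r - 3)/(r^2 - 4*r - 12)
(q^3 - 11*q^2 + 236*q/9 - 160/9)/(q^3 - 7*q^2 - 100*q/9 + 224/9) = (3*q - 5)/(3*q + 7)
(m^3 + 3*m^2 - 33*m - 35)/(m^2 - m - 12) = (-m^3 - 3*m^2 + 33*m + 35)/(-m^2 + m + 12)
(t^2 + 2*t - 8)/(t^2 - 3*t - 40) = (-t^2 - 2*t + 8)/(-t^2 + 3*t + 40)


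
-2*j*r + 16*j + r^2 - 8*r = (-2*j + r)*(r - 8)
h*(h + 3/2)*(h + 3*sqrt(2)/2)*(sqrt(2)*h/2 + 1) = sqrt(2)*h^4/2 + 3*sqrt(2)*h^3/4 + 5*h^3/2 + 3*sqrt(2)*h^2/2 + 15*h^2/4 + 9*sqrt(2)*h/4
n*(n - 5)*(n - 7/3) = n^3 - 22*n^2/3 + 35*n/3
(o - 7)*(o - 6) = o^2 - 13*o + 42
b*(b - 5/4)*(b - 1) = b^3 - 9*b^2/4 + 5*b/4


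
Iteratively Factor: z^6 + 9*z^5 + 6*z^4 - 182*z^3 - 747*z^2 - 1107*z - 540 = (z + 3)*(z^5 + 6*z^4 - 12*z^3 - 146*z^2 - 309*z - 180) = (z - 5)*(z + 3)*(z^4 + 11*z^3 + 43*z^2 + 69*z + 36) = (z - 5)*(z + 3)*(z + 4)*(z^3 + 7*z^2 + 15*z + 9) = (z - 5)*(z + 1)*(z + 3)*(z + 4)*(z^2 + 6*z + 9) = (z - 5)*(z + 1)*(z + 3)^2*(z + 4)*(z + 3)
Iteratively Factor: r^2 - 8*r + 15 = (r - 3)*(r - 5)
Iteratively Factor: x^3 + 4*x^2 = (x)*(x^2 + 4*x) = x*(x + 4)*(x)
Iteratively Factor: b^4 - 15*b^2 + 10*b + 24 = (b + 1)*(b^3 - b^2 - 14*b + 24) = (b - 3)*(b + 1)*(b^2 + 2*b - 8) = (b - 3)*(b + 1)*(b + 4)*(b - 2)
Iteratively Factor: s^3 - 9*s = (s + 3)*(s^2 - 3*s) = s*(s + 3)*(s - 3)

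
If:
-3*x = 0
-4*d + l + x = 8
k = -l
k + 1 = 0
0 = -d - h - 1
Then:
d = -7/4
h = 3/4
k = -1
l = 1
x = 0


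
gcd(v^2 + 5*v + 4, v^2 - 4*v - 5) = v + 1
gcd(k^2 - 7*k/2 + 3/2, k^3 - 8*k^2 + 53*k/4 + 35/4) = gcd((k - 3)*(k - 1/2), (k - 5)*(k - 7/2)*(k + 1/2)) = 1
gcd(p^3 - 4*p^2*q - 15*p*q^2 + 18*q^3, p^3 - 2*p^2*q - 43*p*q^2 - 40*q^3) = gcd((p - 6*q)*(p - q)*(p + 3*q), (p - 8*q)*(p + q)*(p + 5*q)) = 1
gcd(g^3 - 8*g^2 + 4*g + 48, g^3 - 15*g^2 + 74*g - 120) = g^2 - 10*g + 24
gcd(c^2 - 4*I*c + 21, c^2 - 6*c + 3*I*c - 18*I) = c + 3*I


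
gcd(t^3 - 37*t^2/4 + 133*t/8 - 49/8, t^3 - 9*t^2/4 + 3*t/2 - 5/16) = t - 1/2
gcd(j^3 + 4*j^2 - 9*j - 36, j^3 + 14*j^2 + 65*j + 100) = j + 4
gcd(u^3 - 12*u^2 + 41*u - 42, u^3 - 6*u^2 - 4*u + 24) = u - 2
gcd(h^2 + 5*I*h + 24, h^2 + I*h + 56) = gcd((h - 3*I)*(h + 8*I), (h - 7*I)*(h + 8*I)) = h + 8*I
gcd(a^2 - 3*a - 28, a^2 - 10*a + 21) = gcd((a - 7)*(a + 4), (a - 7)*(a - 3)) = a - 7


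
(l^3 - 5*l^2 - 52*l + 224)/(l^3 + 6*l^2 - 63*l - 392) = (l - 4)/(l + 7)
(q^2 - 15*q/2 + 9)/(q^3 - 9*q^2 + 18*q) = (q - 3/2)/(q*(q - 3))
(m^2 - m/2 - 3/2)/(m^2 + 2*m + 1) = (m - 3/2)/(m + 1)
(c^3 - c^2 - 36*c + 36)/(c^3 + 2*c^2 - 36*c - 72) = (c - 1)/(c + 2)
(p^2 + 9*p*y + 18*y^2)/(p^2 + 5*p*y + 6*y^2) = (p + 6*y)/(p + 2*y)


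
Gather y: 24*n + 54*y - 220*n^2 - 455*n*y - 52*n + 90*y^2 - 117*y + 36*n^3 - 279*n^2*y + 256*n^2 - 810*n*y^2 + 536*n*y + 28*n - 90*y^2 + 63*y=36*n^3 + 36*n^2 - 810*n*y^2 + y*(-279*n^2 + 81*n)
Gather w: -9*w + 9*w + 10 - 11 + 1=0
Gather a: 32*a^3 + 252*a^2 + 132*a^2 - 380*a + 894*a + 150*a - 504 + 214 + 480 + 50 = 32*a^3 + 384*a^2 + 664*a + 240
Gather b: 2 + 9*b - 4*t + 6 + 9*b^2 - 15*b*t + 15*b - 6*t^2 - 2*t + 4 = 9*b^2 + b*(24 - 15*t) - 6*t^2 - 6*t + 12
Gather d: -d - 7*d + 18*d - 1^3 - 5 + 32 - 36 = 10*d - 10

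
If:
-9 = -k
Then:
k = 9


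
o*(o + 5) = o^2 + 5*o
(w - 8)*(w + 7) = w^2 - w - 56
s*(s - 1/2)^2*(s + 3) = s^4 + 2*s^3 - 11*s^2/4 + 3*s/4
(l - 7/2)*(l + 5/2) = l^2 - l - 35/4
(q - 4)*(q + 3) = q^2 - q - 12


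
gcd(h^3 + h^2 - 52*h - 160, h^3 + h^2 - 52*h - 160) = h^3 + h^2 - 52*h - 160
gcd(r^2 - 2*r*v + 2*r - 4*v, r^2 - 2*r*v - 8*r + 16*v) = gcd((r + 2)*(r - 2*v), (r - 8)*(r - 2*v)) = r - 2*v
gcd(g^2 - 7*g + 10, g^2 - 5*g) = g - 5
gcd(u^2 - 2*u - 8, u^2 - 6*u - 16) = u + 2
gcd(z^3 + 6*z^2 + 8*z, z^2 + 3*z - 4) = z + 4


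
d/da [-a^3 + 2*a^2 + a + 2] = -3*a^2 + 4*a + 1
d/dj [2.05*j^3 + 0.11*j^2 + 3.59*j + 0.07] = 6.15*j^2 + 0.22*j + 3.59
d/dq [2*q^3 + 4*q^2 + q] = 6*q^2 + 8*q + 1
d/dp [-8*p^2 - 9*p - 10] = -16*p - 9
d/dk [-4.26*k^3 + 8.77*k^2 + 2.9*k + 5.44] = -12.78*k^2 + 17.54*k + 2.9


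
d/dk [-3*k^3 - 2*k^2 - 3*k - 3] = -9*k^2 - 4*k - 3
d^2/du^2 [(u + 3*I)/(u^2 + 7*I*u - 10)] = 2*((u + 3*I)*(2*u + 7*I)^2 - (3*u + 10*I)*(u^2 + 7*I*u - 10))/(u^2 + 7*I*u - 10)^3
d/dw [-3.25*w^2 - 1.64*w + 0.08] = -6.5*w - 1.64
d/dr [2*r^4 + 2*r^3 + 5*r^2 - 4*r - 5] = 8*r^3 + 6*r^2 + 10*r - 4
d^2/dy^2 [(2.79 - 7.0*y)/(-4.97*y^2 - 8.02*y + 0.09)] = ((7.0*y - 2.79)*(9.94*y + 8.02)*(19.88*y + 16.04) - (208.74*y + 84.5474)*(4.97*y^2 + 8.02*y - 0.09))/(4.97*y^2 + 8.02*y - 0.09)^3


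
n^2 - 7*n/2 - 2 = (n - 4)*(n + 1/2)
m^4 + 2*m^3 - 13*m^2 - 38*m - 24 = (m - 4)*(m + 1)*(m + 2)*(m + 3)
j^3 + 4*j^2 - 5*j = j*(j - 1)*(j + 5)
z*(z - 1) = z^2 - z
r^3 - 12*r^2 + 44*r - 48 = (r - 6)*(r - 4)*(r - 2)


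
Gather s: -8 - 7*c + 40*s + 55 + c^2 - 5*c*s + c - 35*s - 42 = c^2 - 6*c + s*(5 - 5*c) + 5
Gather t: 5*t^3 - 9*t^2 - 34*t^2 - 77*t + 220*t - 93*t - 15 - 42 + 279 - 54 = 5*t^3 - 43*t^2 + 50*t + 168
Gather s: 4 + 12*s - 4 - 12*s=0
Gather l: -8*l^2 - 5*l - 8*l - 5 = -8*l^2 - 13*l - 5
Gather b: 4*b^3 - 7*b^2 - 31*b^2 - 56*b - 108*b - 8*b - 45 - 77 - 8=4*b^3 - 38*b^2 - 172*b - 130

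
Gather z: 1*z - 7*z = -6*z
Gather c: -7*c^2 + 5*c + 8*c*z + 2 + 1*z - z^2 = -7*c^2 + c*(8*z + 5) - z^2 + z + 2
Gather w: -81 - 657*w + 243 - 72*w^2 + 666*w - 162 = -72*w^2 + 9*w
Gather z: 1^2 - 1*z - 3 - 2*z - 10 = -3*z - 12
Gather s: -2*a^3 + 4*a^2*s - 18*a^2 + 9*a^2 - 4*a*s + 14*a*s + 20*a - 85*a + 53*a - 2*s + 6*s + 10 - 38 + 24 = -2*a^3 - 9*a^2 - 12*a + s*(4*a^2 + 10*a + 4) - 4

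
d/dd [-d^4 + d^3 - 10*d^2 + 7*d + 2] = -4*d^3 + 3*d^2 - 20*d + 7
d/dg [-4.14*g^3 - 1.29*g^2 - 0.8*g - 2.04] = -12.42*g^2 - 2.58*g - 0.8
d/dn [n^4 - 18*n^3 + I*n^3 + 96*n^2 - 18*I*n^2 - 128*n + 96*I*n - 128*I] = 4*n^3 + n^2*(-54 + 3*I) + n*(192 - 36*I) - 128 + 96*I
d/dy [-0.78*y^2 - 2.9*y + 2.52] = -1.56*y - 2.9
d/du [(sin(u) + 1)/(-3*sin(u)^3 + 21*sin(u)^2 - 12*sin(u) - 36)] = 2*(sin(u) - 4)*cos(u)/(3*(sin(u) - 6)^2*(sin(u) - 2)^2)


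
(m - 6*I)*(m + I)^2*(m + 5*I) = m^4 + I*m^3 + 31*m^2 + 61*I*m - 30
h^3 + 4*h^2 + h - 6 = (h - 1)*(h + 2)*(h + 3)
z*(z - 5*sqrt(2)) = z^2 - 5*sqrt(2)*z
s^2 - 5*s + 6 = (s - 3)*(s - 2)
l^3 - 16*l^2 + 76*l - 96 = (l - 8)*(l - 6)*(l - 2)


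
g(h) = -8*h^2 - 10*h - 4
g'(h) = -16*h - 10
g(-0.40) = -1.28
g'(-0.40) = -3.60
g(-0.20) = -2.32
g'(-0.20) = -6.80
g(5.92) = -343.57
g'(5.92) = -104.72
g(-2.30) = -23.32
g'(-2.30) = 26.80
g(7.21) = -491.97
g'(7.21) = -125.36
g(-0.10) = -3.08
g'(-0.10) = -8.40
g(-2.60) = -32.08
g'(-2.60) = 31.60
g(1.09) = -24.40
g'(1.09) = -27.44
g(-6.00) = -232.00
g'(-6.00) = 86.00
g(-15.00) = -1654.00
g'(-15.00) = 230.00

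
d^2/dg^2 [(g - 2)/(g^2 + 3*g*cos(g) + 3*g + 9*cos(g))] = ((2*g - 4)*(-3*g*sin(g) + 2*g - 9*sin(g) + 3*cos(g) + 3)^2 + (g^2 + 3*g*cos(g) + 3*g + 9*cos(g))*(3*g^2*cos(g) + 12*g*sin(g) + 3*g*cos(g) - 6*g + 6*sin(g) - 24*cos(g) - 2))/((g + 3)^3*(g + 3*cos(g))^3)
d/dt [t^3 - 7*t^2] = t*(3*t - 14)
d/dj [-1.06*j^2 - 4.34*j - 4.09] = -2.12*j - 4.34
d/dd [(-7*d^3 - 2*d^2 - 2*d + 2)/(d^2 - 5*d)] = (-7*d^4 + 70*d^3 + 12*d^2 - 4*d + 10)/(d^2*(d^2 - 10*d + 25))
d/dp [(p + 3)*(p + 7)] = 2*p + 10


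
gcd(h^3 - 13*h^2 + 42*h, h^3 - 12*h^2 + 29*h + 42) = h^2 - 13*h + 42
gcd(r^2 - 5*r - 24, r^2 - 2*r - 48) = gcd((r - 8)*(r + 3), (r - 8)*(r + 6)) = r - 8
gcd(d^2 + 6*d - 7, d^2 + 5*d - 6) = d - 1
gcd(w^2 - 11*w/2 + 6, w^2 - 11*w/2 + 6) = w^2 - 11*w/2 + 6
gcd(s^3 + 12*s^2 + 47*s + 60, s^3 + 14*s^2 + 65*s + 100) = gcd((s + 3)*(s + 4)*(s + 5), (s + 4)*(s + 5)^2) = s^2 + 9*s + 20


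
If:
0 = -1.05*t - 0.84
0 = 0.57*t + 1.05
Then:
No Solution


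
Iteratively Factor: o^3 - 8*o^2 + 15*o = (o - 5)*(o^2 - 3*o) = (o - 5)*(o - 3)*(o)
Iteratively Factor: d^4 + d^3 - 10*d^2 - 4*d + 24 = (d + 3)*(d^3 - 2*d^2 - 4*d + 8) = (d - 2)*(d + 3)*(d^2 - 4) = (d - 2)^2*(d + 3)*(d + 2)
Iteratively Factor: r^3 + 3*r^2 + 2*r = (r + 2)*(r^2 + r) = r*(r + 2)*(r + 1)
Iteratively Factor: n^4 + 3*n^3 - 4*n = (n + 2)*(n^3 + n^2 - 2*n) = n*(n + 2)*(n^2 + n - 2) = n*(n - 1)*(n + 2)*(n + 2)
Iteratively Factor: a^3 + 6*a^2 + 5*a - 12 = (a + 4)*(a^2 + 2*a - 3) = (a + 3)*(a + 4)*(a - 1)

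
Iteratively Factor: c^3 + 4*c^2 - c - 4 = (c + 4)*(c^2 - 1) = (c - 1)*(c + 4)*(c + 1)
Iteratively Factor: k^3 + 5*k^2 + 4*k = (k + 4)*(k^2 + k) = k*(k + 4)*(k + 1)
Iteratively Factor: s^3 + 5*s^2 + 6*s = (s + 3)*(s^2 + 2*s) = (s + 2)*(s + 3)*(s)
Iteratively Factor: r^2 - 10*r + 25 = (r - 5)*(r - 5)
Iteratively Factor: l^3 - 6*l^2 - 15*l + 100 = (l - 5)*(l^2 - l - 20) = (l - 5)^2*(l + 4)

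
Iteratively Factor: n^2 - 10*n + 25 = (n - 5)*(n - 5)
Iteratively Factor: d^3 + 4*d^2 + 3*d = (d + 3)*(d^2 + d) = d*(d + 3)*(d + 1)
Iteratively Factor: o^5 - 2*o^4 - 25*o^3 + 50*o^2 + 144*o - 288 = (o - 4)*(o^4 + 2*o^3 - 17*o^2 - 18*o + 72) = (o - 4)*(o - 2)*(o^3 + 4*o^2 - 9*o - 36) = (o - 4)*(o - 2)*(o + 3)*(o^2 + o - 12) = (o - 4)*(o - 3)*(o - 2)*(o + 3)*(o + 4)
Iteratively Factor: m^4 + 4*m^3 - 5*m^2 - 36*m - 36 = (m + 3)*(m^3 + m^2 - 8*m - 12) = (m + 2)*(m + 3)*(m^2 - m - 6) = (m - 3)*(m + 2)*(m + 3)*(m + 2)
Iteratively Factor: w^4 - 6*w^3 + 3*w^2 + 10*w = (w - 2)*(w^3 - 4*w^2 - 5*w) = (w - 2)*(w + 1)*(w^2 - 5*w) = (w - 5)*(w - 2)*(w + 1)*(w)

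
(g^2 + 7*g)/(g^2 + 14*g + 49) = g/(g + 7)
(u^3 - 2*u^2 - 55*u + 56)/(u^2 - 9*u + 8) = u + 7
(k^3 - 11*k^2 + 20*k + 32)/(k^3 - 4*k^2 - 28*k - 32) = (k^2 - 3*k - 4)/(k^2 + 4*k + 4)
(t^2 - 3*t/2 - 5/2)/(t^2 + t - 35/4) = 2*(t + 1)/(2*t + 7)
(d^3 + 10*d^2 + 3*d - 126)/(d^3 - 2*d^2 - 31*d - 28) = (-d^3 - 10*d^2 - 3*d + 126)/(-d^3 + 2*d^2 + 31*d + 28)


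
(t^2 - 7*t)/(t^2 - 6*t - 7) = t/(t + 1)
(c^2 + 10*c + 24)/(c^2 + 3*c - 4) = (c + 6)/(c - 1)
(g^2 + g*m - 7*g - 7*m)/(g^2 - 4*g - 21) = (g + m)/(g + 3)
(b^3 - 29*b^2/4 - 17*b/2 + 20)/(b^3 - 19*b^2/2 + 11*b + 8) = (4*b^2 + 3*b - 10)/(2*(2*b^2 - 3*b - 2))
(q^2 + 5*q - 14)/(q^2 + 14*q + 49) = (q - 2)/(q + 7)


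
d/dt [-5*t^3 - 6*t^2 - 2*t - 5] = -15*t^2 - 12*t - 2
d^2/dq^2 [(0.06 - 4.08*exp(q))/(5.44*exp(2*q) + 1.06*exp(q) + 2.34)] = (-120.741888*exp(4*q) + 30.629376*exp(3*q) + 312.65856*exp(2*q) + 7.132344*exp(q) - 22.489272)*exp(q)/(160.989184*exp(6*q) + 94.107648*exp(5*q) + 226.084224*exp(4*q) + 82.151272*exp(3*q) + 97.249464*exp(2*q) + 17.412408*exp(q) + 12.812904)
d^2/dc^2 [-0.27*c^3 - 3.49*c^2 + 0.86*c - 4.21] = -1.62*c - 6.98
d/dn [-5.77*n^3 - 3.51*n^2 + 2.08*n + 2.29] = -17.31*n^2 - 7.02*n + 2.08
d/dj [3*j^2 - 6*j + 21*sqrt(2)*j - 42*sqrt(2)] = 6*j - 6 + 21*sqrt(2)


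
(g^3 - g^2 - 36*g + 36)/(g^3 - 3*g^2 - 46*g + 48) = (g - 6)/(g - 8)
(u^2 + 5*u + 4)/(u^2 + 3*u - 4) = (u + 1)/(u - 1)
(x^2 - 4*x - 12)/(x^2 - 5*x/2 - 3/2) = 2*(-x^2 + 4*x + 12)/(-2*x^2 + 5*x + 3)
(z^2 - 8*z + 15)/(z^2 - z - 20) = (z - 3)/(z + 4)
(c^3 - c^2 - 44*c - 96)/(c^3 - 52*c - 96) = (c^2 + 7*c + 12)/(c^2 + 8*c + 12)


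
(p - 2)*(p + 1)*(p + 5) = p^3 + 4*p^2 - 7*p - 10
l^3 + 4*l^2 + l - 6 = (l - 1)*(l + 2)*(l + 3)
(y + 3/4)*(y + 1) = y^2 + 7*y/4 + 3/4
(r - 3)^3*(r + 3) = r^4 - 6*r^3 + 54*r - 81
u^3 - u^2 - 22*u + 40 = (u - 4)*(u - 2)*(u + 5)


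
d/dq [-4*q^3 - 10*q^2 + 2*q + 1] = -12*q^2 - 20*q + 2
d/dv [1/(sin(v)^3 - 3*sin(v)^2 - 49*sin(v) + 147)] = (-3*sin(v)^2 + 6*sin(v) + 49)*cos(v)/(sin(v)^3 - 3*sin(v)^2 - 49*sin(v) + 147)^2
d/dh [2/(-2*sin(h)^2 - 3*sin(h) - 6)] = 2*(4*sin(h) + 3)*cos(h)/(3*sin(h) - cos(2*h) + 7)^2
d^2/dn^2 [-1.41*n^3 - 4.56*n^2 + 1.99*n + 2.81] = -8.46*n - 9.12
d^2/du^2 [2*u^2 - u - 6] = 4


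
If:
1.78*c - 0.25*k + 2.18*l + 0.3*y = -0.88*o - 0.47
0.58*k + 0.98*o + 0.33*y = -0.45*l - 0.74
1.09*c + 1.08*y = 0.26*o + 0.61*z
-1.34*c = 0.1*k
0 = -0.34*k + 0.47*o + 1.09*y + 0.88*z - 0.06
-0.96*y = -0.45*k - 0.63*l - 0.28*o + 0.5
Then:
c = -0.16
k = 2.20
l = 1.23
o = -2.79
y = 0.50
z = 1.79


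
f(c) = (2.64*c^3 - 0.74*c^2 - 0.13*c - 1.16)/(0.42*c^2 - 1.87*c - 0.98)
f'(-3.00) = 4.10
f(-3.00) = -9.36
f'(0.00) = -2.13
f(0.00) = 1.18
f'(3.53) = -60.68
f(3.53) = -44.85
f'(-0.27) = -14.97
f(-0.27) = 2.77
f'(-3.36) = 4.30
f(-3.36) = -10.87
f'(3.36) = -46.95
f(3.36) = -35.77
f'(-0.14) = -4.92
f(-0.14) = 1.64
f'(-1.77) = 2.97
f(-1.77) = -4.91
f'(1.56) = -5.39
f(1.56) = -2.39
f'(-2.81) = 3.98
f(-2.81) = -8.59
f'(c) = (1.87 - 0.84*c)*(2.64*c^3 - 0.74*c^2 - 0.13*c - 1.16)/(0.42*c^2 - 1.87*c - 0.98)^2 + (7.92*c^2 - 1.48*c - 0.13)/(0.42*c^2 - 1.87*c - 0.98)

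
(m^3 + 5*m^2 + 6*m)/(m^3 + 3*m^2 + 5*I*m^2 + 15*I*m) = (m + 2)/(m + 5*I)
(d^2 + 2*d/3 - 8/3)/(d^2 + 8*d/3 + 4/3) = (3*d - 4)/(3*d + 2)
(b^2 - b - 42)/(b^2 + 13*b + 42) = (b - 7)/(b + 7)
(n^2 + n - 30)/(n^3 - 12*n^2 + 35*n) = (n + 6)/(n*(n - 7))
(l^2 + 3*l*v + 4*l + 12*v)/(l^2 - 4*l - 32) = (l + 3*v)/(l - 8)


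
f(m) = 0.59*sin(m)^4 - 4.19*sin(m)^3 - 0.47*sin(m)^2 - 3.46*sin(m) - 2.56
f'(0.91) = -6.67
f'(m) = 2.36*sin(m)^3*cos(m) - 12.57*sin(m)^2*cos(m) - 0.94*sin(m)*cos(m) - 3.46*cos(m)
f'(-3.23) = 3.63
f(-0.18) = -1.93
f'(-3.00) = 3.55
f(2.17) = -7.82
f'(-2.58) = 5.82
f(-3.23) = -2.87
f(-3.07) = -2.31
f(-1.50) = 5.17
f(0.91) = -7.42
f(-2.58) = -0.17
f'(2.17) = 6.47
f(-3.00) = -2.07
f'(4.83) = -2.02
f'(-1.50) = -1.23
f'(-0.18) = -3.65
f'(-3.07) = 3.45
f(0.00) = -2.56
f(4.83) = 5.09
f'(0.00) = -3.46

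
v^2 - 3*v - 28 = (v - 7)*(v + 4)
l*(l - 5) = l^2 - 5*l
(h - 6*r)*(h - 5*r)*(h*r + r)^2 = h^4*r^2 - 11*h^3*r^3 + 2*h^3*r^2 + 30*h^2*r^4 - 22*h^2*r^3 + h^2*r^2 + 60*h*r^4 - 11*h*r^3 + 30*r^4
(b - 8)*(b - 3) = b^2 - 11*b + 24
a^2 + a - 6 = (a - 2)*(a + 3)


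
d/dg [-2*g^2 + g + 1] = 1 - 4*g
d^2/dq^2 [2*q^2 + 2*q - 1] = 4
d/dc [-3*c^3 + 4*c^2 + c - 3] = -9*c^2 + 8*c + 1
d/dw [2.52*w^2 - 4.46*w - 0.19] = 5.04*w - 4.46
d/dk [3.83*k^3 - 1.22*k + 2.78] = 11.49*k^2 - 1.22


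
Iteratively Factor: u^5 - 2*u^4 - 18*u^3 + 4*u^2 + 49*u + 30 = (u - 2)*(u^4 - 18*u^2 - 32*u - 15) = (u - 2)*(u + 3)*(u^3 - 3*u^2 - 9*u - 5) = (u - 2)*(u + 1)*(u + 3)*(u^2 - 4*u - 5) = (u - 5)*(u - 2)*(u + 1)*(u + 3)*(u + 1)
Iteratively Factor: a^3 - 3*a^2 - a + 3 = (a - 1)*(a^2 - 2*a - 3) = (a - 3)*(a - 1)*(a + 1)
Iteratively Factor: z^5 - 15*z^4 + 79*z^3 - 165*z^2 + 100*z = (z - 1)*(z^4 - 14*z^3 + 65*z^2 - 100*z) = z*(z - 1)*(z^3 - 14*z^2 + 65*z - 100) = z*(z - 5)*(z - 1)*(z^2 - 9*z + 20) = z*(z - 5)*(z - 4)*(z - 1)*(z - 5)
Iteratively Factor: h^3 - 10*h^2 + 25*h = (h)*(h^2 - 10*h + 25) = h*(h - 5)*(h - 5)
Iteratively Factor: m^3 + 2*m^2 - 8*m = (m + 4)*(m^2 - 2*m) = (m - 2)*(m + 4)*(m)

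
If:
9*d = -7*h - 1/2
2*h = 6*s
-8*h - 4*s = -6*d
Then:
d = -1/27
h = -1/42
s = -1/126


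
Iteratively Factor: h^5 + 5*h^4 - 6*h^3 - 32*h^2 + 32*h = (h + 4)*(h^4 + h^3 - 10*h^2 + 8*h) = h*(h + 4)*(h^3 + h^2 - 10*h + 8) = h*(h + 4)^2*(h^2 - 3*h + 2) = h*(h - 2)*(h + 4)^2*(h - 1)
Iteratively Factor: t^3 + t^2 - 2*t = (t + 2)*(t^2 - t) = t*(t + 2)*(t - 1)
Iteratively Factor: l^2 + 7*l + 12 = (l + 3)*(l + 4)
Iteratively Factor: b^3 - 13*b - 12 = (b + 3)*(b^2 - 3*b - 4) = (b - 4)*(b + 3)*(b + 1)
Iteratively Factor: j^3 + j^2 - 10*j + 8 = (j - 1)*(j^2 + 2*j - 8) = (j - 1)*(j + 4)*(j - 2)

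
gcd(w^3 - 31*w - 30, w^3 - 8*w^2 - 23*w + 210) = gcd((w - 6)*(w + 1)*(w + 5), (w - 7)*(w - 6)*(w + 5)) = w^2 - w - 30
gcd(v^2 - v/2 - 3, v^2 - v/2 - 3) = v^2 - v/2 - 3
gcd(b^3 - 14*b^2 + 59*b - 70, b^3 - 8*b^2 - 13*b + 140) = b^2 - 12*b + 35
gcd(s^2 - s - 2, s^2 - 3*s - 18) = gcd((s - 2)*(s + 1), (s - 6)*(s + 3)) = 1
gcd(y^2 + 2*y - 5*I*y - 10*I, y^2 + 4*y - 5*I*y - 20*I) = y - 5*I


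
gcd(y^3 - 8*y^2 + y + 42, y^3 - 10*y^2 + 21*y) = y^2 - 10*y + 21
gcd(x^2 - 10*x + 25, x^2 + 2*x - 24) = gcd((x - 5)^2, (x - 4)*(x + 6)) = 1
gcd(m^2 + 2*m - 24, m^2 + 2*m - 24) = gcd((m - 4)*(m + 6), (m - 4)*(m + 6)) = m^2 + 2*m - 24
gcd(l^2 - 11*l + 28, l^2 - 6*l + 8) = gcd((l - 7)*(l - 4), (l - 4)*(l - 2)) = l - 4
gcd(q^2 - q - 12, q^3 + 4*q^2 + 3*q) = q + 3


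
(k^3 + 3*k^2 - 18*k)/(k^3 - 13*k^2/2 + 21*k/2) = 2*(k + 6)/(2*k - 7)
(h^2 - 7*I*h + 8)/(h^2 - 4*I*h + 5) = (h - 8*I)/(h - 5*I)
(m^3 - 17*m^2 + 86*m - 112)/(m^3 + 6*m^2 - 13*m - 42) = (m^3 - 17*m^2 + 86*m - 112)/(m^3 + 6*m^2 - 13*m - 42)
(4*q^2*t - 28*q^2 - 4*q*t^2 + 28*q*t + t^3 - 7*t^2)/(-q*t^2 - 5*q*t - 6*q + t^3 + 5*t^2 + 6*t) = (-4*q^2*t + 28*q^2 + 4*q*t^2 - 28*q*t - t^3 + 7*t^2)/(q*t^2 + 5*q*t + 6*q - t^3 - 5*t^2 - 6*t)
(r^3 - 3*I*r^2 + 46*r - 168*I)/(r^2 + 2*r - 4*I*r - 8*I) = (r^2 + I*r + 42)/(r + 2)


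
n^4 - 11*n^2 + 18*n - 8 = (n - 2)*(n - 1)^2*(n + 4)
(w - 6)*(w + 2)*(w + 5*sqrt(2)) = w^3 - 4*w^2 + 5*sqrt(2)*w^2 - 20*sqrt(2)*w - 12*w - 60*sqrt(2)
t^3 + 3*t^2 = t^2*(t + 3)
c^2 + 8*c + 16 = (c + 4)^2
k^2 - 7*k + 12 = (k - 4)*(k - 3)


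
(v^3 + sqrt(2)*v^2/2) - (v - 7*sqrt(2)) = v^3 + sqrt(2)*v^2/2 - v + 7*sqrt(2)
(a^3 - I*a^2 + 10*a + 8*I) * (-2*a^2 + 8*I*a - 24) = -2*a^5 + 10*I*a^4 - 36*a^3 + 88*I*a^2 - 304*a - 192*I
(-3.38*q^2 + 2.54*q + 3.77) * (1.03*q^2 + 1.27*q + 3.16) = -3.4814*q^4 - 1.6764*q^3 - 3.5719*q^2 + 12.8143*q + 11.9132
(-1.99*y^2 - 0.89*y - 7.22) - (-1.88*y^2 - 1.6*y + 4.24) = -0.11*y^2 + 0.71*y - 11.46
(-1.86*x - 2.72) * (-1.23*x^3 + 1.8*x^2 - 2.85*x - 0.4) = 2.2878*x^4 - 0.00240000000000018*x^3 + 0.404999999999999*x^2 + 8.496*x + 1.088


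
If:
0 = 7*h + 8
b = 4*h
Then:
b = -32/7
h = -8/7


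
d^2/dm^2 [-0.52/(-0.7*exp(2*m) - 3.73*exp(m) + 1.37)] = (0.52*(1.4*exp(m) + 3.73)*(2.8*exp(m) + 7.46)*exp(m) - (1.456*exp(m) + 1.9396)*(0.7*exp(2*m) + 3.73*exp(m) - 1.37))*exp(m)/(0.7*exp(2*m) + 3.73*exp(m) - 1.37)^3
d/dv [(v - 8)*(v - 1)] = 2*v - 9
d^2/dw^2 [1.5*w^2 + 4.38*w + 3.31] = 3.00000000000000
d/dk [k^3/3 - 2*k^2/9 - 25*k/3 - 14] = k^2 - 4*k/9 - 25/3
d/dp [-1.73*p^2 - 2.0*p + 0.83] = -3.46*p - 2.0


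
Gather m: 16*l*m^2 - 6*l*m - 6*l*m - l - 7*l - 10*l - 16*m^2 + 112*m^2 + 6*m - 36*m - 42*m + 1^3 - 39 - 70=-18*l + m^2*(16*l + 96) + m*(-12*l - 72) - 108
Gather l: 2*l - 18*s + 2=2*l - 18*s + 2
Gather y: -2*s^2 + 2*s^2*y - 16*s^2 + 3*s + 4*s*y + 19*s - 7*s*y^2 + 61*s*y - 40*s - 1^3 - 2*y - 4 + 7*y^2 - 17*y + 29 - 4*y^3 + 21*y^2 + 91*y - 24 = -18*s^2 - 18*s - 4*y^3 + y^2*(28 - 7*s) + y*(2*s^2 + 65*s + 72)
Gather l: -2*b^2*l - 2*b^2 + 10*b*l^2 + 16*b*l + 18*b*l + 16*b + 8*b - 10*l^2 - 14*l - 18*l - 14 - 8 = -2*b^2 + 24*b + l^2*(10*b - 10) + l*(-2*b^2 + 34*b - 32) - 22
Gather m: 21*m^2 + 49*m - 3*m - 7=21*m^2 + 46*m - 7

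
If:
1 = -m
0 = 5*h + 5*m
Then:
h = 1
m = -1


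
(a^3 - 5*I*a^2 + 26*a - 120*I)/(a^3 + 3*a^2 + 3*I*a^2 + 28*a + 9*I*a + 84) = (a^2 - I*a + 30)/(a^2 + a*(3 + 7*I) + 21*I)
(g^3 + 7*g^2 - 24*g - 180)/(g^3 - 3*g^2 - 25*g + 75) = (g^2 + 12*g + 36)/(g^2 + 2*g - 15)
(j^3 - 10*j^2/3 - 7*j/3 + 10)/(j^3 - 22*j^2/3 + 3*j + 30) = (j - 2)/(j - 6)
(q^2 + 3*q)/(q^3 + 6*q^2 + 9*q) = 1/(q + 3)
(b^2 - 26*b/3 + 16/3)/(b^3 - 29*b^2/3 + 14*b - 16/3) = 1/(b - 1)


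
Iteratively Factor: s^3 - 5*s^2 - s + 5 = (s + 1)*(s^2 - 6*s + 5) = (s - 1)*(s + 1)*(s - 5)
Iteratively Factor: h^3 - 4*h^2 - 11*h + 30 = (h + 3)*(h^2 - 7*h + 10) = (h - 2)*(h + 3)*(h - 5)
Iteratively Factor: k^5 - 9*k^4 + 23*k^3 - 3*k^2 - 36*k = (k - 3)*(k^4 - 6*k^3 + 5*k^2 + 12*k) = (k - 3)*(k + 1)*(k^3 - 7*k^2 + 12*k) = (k - 4)*(k - 3)*(k + 1)*(k^2 - 3*k) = (k - 4)*(k - 3)^2*(k + 1)*(k)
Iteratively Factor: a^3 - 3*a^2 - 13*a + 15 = (a + 3)*(a^2 - 6*a + 5) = (a - 5)*(a + 3)*(a - 1)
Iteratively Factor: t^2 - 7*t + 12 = (t - 4)*(t - 3)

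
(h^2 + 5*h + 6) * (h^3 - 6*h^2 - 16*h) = h^5 - h^4 - 40*h^3 - 116*h^2 - 96*h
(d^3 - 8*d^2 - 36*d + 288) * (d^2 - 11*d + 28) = d^5 - 19*d^4 + 80*d^3 + 460*d^2 - 4176*d + 8064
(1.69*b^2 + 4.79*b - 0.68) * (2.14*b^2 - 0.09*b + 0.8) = 3.6166*b^4 + 10.0985*b^3 - 0.5343*b^2 + 3.8932*b - 0.544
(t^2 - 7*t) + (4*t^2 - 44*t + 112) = 5*t^2 - 51*t + 112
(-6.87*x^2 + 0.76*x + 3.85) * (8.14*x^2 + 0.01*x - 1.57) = -55.9218*x^4 + 6.1177*x^3 + 42.1325*x^2 - 1.1547*x - 6.0445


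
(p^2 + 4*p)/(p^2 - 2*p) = (p + 4)/(p - 2)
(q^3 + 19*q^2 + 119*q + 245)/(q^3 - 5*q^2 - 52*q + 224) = (q^2 + 12*q + 35)/(q^2 - 12*q + 32)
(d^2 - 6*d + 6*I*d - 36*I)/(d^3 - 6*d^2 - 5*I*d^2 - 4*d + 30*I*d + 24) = (d + 6*I)/(d^2 - 5*I*d - 4)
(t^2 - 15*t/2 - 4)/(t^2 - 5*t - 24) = (t + 1/2)/(t + 3)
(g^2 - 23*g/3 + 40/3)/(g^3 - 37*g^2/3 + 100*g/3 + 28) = (3*g^2 - 23*g + 40)/(3*g^3 - 37*g^2 + 100*g + 84)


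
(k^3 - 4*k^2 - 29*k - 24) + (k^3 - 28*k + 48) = 2*k^3 - 4*k^2 - 57*k + 24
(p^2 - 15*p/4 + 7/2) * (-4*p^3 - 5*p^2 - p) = -4*p^5 + 10*p^4 + 15*p^3/4 - 55*p^2/4 - 7*p/2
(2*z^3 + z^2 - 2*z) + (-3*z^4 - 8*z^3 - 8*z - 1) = -3*z^4 - 6*z^3 + z^2 - 10*z - 1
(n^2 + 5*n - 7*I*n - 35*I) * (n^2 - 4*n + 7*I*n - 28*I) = n^4 + n^3 + 29*n^2 + 49*n - 980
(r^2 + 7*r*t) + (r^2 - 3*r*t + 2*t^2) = 2*r^2 + 4*r*t + 2*t^2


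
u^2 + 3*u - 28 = (u - 4)*(u + 7)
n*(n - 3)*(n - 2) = n^3 - 5*n^2 + 6*n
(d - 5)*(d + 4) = d^2 - d - 20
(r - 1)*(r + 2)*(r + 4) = r^3 + 5*r^2 + 2*r - 8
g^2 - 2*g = g*(g - 2)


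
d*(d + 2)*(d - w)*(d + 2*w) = d^4 + d^3*w + 2*d^3 - 2*d^2*w^2 + 2*d^2*w - 4*d*w^2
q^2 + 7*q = q*(q + 7)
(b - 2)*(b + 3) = b^2 + b - 6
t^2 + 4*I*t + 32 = (t - 4*I)*(t + 8*I)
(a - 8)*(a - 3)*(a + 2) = a^3 - 9*a^2 + 2*a + 48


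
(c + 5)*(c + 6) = c^2 + 11*c + 30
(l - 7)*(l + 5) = l^2 - 2*l - 35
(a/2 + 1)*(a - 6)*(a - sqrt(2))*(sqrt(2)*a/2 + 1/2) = sqrt(2)*a^4/4 - sqrt(2)*a^3 - a^3/4 - 13*sqrt(2)*a^2/4 + a^2 + sqrt(2)*a + 3*a + 3*sqrt(2)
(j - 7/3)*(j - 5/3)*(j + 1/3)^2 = j^4 - 10*j^3/3 + 4*j^2/3 + 58*j/27 + 35/81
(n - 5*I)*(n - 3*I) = n^2 - 8*I*n - 15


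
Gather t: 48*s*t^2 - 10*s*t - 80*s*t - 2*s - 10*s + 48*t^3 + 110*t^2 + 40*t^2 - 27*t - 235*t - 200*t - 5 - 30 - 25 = -12*s + 48*t^3 + t^2*(48*s + 150) + t*(-90*s - 462) - 60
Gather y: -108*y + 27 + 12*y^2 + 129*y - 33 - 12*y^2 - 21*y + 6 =0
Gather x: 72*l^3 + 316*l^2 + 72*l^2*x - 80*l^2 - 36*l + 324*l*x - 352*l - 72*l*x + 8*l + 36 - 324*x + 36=72*l^3 + 236*l^2 - 380*l + x*(72*l^2 + 252*l - 324) + 72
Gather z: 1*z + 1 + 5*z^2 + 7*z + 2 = 5*z^2 + 8*z + 3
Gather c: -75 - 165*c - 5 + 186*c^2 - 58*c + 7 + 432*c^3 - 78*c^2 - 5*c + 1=432*c^3 + 108*c^2 - 228*c - 72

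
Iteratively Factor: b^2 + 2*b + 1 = (b + 1)*(b + 1)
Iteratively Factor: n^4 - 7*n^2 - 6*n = (n + 1)*(n^3 - n^2 - 6*n) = (n + 1)*(n + 2)*(n^2 - 3*n) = n*(n + 1)*(n + 2)*(n - 3)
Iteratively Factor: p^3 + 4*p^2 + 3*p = (p + 1)*(p^2 + 3*p) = p*(p + 1)*(p + 3)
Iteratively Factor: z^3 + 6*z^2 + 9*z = (z + 3)*(z^2 + 3*z) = (z + 3)^2*(z)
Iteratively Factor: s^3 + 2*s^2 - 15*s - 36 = (s + 3)*(s^2 - s - 12) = (s - 4)*(s + 3)*(s + 3)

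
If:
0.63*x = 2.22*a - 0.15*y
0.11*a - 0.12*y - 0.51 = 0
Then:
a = 1.09090909090909*y + 4.63636363636364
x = 3.60606060606061*y + 16.3376623376623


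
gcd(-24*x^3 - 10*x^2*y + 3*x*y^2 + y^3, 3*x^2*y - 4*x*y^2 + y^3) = 3*x - y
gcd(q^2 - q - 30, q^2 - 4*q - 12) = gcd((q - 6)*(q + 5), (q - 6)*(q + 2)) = q - 6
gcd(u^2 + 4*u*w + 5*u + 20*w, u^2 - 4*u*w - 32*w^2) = u + 4*w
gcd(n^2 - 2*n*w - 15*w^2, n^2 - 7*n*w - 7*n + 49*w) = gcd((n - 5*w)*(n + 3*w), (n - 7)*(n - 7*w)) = 1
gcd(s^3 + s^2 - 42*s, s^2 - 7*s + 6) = s - 6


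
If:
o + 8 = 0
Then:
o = -8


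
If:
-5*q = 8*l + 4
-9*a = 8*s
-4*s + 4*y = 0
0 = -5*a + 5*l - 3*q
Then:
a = -8*y/9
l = -200*y/441 - 12/49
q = 320*y/441 - 20/49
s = y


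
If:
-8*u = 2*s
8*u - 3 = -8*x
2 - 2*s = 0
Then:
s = 1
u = -1/4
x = 5/8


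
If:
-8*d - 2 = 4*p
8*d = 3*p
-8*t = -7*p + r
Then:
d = -3/28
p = -2/7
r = -8*t - 2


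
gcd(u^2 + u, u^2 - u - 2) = u + 1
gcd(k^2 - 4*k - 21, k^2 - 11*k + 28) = k - 7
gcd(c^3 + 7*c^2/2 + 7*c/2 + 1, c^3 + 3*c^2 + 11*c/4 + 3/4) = c^2 + 3*c/2 + 1/2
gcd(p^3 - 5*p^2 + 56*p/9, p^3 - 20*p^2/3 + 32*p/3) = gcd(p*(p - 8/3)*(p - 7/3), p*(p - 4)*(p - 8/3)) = p^2 - 8*p/3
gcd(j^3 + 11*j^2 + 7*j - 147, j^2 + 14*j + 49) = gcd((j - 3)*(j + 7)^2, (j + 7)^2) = j^2 + 14*j + 49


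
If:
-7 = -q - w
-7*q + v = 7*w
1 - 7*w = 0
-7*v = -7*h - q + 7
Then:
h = 2402/49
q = 48/7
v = 49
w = 1/7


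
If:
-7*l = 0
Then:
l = 0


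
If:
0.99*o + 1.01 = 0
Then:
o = -1.02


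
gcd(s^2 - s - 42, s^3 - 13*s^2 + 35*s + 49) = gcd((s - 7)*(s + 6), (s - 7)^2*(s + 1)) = s - 7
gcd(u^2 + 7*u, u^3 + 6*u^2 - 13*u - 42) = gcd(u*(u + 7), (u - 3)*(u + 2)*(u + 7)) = u + 7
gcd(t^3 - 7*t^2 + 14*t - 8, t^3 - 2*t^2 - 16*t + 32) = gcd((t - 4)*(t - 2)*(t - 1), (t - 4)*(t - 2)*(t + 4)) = t^2 - 6*t + 8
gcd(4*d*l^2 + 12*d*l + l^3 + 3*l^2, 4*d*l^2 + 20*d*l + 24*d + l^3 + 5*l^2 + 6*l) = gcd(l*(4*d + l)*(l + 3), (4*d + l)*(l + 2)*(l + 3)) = 4*d*l + 12*d + l^2 + 3*l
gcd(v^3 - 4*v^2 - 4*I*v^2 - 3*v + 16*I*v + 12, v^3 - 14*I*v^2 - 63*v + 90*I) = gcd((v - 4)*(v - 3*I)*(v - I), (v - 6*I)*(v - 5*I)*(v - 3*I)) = v - 3*I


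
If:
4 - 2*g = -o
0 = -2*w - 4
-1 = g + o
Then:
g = 1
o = -2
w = -2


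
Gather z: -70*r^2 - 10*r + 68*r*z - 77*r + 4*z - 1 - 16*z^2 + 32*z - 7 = -70*r^2 - 87*r - 16*z^2 + z*(68*r + 36) - 8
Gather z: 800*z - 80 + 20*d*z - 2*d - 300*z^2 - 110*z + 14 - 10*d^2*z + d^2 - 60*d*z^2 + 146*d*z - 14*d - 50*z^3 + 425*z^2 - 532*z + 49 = d^2 - 16*d - 50*z^3 + z^2*(125 - 60*d) + z*(-10*d^2 + 166*d + 158) - 17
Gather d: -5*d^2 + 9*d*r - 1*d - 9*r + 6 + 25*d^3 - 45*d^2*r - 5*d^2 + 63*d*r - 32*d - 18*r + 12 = 25*d^3 + d^2*(-45*r - 10) + d*(72*r - 33) - 27*r + 18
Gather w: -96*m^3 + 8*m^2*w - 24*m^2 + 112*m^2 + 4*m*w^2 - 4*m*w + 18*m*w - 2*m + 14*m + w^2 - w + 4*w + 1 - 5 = -96*m^3 + 88*m^2 + 12*m + w^2*(4*m + 1) + w*(8*m^2 + 14*m + 3) - 4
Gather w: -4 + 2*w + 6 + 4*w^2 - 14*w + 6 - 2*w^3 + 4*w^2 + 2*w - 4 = -2*w^3 + 8*w^2 - 10*w + 4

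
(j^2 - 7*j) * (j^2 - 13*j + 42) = j^4 - 20*j^3 + 133*j^2 - 294*j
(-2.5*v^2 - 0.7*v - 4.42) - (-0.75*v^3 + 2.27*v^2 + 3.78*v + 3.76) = 0.75*v^3 - 4.77*v^2 - 4.48*v - 8.18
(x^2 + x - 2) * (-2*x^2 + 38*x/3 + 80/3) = -2*x^4 + 32*x^3/3 + 130*x^2/3 + 4*x/3 - 160/3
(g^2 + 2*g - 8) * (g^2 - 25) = g^4 + 2*g^3 - 33*g^2 - 50*g + 200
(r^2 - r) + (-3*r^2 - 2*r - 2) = -2*r^2 - 3*r - 2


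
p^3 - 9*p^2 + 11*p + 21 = (p - 7)*(p - 3)*(p + 1)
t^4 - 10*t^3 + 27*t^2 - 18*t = t*(t - 6)*(t - 3)*(t - 1)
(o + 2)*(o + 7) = o^2 + 9*o + 14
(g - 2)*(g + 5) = g^2 + 3*g - 10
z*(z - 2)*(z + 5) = z^3 + 3*z^2 - 10*z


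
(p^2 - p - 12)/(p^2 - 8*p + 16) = (p + 3)/(p - 4)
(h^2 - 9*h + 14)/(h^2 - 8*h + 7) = (h - 2)/(h - 1)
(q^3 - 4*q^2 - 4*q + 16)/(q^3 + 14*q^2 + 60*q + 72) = (q^2 - 6*q + 8)/(q^2 + 12*q + 36)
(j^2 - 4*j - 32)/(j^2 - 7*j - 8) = (j + 4)/(j + 1)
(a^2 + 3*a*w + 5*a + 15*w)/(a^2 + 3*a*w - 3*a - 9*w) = (a + 5)/(a - 3)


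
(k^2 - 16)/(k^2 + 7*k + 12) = (k - 4)/(k + 3)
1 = 1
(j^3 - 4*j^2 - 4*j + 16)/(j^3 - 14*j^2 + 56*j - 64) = (j + 2)/(j - 8)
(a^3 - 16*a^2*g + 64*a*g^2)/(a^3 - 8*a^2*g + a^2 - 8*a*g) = (a - 8*g)/(a + 1)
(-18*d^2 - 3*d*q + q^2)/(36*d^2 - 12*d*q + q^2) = (3*d + q)/(-6*d + q)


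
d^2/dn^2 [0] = 0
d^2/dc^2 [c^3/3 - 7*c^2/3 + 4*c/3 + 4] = 2*c - 14/3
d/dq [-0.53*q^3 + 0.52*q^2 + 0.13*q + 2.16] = -1.59*q^2 + 1.04*q + 0.13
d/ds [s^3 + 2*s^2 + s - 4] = 3*s^2 + 4*s + 1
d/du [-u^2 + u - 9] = 1 - 2*u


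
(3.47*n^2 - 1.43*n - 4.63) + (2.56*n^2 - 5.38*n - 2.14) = 6.03*n^2 - 6.81*n - 6.77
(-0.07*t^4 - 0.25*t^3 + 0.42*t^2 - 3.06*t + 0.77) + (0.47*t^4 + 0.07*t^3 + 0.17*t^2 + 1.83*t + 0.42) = 0.4*t^4 - 0.18*t^3 + 0.59*t^2 - 1.23*t + 1.19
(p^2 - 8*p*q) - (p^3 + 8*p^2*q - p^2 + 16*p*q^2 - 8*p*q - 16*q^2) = -p^3 - 8*p^2*q + 2*p^2 - 16*p*q^2 + 16*q^2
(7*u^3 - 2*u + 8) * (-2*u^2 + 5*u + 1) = -14*u^5 + 35*u^4 + 11*u^3 - 26*u^2 + 38*u + 8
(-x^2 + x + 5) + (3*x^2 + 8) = 2*x^2 + x + 13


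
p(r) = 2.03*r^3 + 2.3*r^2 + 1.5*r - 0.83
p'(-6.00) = 193.14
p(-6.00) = -365.51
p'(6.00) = 248.34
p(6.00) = 529.45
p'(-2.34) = 24.08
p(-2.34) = -17.76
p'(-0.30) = 0.67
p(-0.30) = -1.13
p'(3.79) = 106.41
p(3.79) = 148.41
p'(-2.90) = 39.38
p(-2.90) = -35.35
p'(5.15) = 186.71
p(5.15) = 345.18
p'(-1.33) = 6.15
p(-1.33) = -3.53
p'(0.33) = 3.68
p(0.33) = -0.01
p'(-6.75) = 247.93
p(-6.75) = -530.48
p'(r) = 6.09*r^2 + 4.6*r + 1.5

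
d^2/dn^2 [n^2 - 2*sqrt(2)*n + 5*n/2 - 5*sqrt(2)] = 2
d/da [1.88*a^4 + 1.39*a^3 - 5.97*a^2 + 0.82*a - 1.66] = 7.52*a^3 + 4.17*a^2 - 11.94*a + 0.82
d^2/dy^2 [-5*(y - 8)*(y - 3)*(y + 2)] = 90 - 30*y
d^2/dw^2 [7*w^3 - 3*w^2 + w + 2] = 42*w - 6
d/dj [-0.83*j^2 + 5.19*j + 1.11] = 5.19 - 1.66*j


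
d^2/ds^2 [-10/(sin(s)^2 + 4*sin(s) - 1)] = 20*(2*sin(s)^4 + 6*sin(s)^3 + 7*sin(s)^2 - 10*sin(s) - 17)/(4*sin(s) - cos(s)^2)^3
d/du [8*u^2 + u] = 16*u + 1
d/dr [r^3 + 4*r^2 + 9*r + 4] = 3*r^2 + 8*r + 9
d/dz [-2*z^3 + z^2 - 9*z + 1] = -6*z^2 + 2*z - 9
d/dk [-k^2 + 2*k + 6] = 2 - 2*k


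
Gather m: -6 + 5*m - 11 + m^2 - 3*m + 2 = m^2 + 2*m - 15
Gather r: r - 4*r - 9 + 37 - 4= 24 - 3*r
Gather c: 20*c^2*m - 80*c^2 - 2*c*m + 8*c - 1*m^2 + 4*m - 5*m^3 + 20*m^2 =c^2*(20*m - 80) + c*(8 - 2*m) - 5*m^3 + 19*m^2 + 4*m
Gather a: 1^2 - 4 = -3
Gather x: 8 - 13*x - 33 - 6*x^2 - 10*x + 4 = -6*x^2 - 23*x - 21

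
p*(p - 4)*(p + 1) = p^3 - 3*p^2 - 4*p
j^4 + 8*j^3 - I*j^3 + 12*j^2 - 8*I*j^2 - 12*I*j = j*(j + 2)*(j + 6)*(j - I)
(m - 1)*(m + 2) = m^2 + m - 2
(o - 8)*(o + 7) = o^2 - o - 56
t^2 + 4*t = t*(t + 4)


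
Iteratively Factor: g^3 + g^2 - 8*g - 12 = (g - 3)*(g^2 + 4*g + 4) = (g - 3)*(g + 2)*(g + 2)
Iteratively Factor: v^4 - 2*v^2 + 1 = (v - 1)*(v^3 + v^2 - v - 1) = (v - 1)*(v + 1)*(v^2 - 1) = (v - 1)*(v + 1)^2*(v - 1)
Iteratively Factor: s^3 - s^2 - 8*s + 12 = (s + 3)*(s^2 - 4*s + 4) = (s - 2)*(s + 3)*(s - 2)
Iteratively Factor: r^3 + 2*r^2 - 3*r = (r)*(r^2 + 2*r - 3) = r*(r + 3)*(r - 1)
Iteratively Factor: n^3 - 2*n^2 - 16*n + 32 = (n - 4)*(n^2 + 2*n - 8) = (n - 4)*(n + 4)*(n - 2)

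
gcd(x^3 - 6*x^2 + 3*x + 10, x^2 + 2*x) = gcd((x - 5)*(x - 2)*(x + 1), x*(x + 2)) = 1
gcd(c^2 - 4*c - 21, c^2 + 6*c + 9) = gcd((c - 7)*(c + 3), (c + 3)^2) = c + 3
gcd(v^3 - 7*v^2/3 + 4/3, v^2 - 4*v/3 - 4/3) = v^2 - 4*v/3 - 4/3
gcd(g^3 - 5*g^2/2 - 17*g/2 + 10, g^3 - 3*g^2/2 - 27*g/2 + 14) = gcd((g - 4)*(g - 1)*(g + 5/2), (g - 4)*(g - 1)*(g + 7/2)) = g^2 - 5*g + 4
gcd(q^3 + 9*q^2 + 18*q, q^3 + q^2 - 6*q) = q^2 + 3*q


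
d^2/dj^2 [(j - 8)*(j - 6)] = 2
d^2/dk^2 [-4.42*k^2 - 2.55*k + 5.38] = -8.84000000000000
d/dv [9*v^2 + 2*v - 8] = 18*v + 2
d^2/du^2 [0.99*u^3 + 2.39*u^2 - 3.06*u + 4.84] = 5.94*u + 4.78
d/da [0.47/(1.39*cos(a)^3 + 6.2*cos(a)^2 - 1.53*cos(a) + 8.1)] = (1.9599*cos(a)^2 + 5.828*cos(a) - 0.7191)*sin(a)/(1.39*cos(a)^3 + 6.2*cos(a)^2 - 1.53*cos(a) + 8.1)^2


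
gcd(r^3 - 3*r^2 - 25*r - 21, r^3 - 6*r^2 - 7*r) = r^2 - 6*r - 7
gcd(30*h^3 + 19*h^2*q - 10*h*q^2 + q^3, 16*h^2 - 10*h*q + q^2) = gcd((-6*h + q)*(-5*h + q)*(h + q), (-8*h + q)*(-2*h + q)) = 1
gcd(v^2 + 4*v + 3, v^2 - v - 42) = 1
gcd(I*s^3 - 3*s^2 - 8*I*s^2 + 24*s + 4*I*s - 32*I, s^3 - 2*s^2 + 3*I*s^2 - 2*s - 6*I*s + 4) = 1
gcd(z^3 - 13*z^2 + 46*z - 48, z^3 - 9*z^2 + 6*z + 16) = z^2 - 10*z + 16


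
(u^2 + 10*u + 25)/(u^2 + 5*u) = (u + 5)/u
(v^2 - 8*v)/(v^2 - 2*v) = (v - 8)/(v - 2)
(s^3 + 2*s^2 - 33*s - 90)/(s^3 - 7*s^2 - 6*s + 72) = (s + 5)/(s - 4)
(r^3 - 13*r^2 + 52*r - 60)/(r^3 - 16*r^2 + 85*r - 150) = (r - 2)/(r - 5)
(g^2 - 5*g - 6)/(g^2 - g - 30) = (g + 1)/(g + 5)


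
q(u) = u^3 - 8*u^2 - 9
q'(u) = 3*u^2 - 16*u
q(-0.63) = -12.43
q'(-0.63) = 11.27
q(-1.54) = -31.63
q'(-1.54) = 31.75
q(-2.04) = -50.78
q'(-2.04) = 45.12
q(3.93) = -71.86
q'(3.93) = -16.55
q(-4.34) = -241.43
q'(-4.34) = 125.95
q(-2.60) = -80.66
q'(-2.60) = 61.88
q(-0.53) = -11.40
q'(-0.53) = 9.32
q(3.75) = -68.77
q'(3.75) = -17.81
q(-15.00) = -5184.00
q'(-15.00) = 915.00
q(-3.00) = -108.00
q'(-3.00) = 75.00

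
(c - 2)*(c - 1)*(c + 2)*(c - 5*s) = c^4 - 5*c^3*s - c^3 + 5*c^2*s - 4*c^2 + 20*c*s + 4*c - 20*s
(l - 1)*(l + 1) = l^2 - 1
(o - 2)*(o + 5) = o^2 + 3*o - 10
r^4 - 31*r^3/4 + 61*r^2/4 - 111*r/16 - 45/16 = (r - 5)*(r - 3/2)^2*(r + 1/4)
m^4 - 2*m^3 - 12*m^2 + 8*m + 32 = (m - 4)*(m - 2)*(m + 2)^2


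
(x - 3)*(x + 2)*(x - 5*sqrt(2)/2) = x^3 - 5*sqrt(2)*x^2/2 - x^2 - 6*x + 5*sqrt(2)*x/2 + 15*sqrt(2)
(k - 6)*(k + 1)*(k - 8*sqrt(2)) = k^3 - 8*sqrt(2)*k^2 - 5*k^2 - 6*k + 40*sqrt(2)*k + 48*sqrt(2)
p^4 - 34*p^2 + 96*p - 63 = (p - 3)^2*(p - 1)*(p + 7)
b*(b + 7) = b^2 + 7*b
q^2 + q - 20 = (q - 4)*(q + 5)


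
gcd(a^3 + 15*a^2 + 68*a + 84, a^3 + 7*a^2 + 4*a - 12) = a^2 + 8*a + 12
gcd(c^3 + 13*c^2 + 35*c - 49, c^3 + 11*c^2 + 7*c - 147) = c^2 + 14*c + 49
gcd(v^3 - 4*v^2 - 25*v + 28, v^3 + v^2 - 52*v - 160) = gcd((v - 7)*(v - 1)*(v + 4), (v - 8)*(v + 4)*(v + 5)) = v + 4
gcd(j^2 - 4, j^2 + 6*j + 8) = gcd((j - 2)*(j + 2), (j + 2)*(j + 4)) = j + 2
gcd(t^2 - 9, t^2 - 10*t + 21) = t - 3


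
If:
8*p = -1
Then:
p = -1/8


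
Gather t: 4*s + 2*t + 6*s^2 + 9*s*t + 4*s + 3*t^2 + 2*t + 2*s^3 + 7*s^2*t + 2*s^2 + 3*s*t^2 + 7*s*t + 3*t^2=2*s^3 + 8*s^2 + 8*s + t^2*(3*s + 6) + t*(7*s^2 + 16*s + 4)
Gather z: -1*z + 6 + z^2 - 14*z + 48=z^2 - 15*z + 54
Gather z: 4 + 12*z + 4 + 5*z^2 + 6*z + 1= 5*z^2 + 18*z + 9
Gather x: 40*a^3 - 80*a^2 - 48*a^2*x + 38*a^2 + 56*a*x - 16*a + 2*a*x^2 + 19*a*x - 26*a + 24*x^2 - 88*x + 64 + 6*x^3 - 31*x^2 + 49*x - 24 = 40*a^3 - 42*a^2 - 42*a + 6*x^3 + x^2*(2*a - 7) + x*(-48*a^2 + 75*a - 39) + 40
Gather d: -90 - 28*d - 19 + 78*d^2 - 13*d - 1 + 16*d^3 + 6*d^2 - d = 16*d^3 + 84*d^2 - 42*d - 110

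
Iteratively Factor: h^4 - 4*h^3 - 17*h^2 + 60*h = (h)*(h^3 - 4*h^2 - 17*h + 60) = h*(h - 3)*(h^2 - h - 20) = h*(h - 5)*(h - 3)*(h + 4)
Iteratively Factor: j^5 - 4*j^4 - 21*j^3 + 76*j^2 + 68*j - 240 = (j - 5)*(j^4 + j^3 - 16*j^2 - 4*j + 48) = (j - 5)*(j + 4)*(j^3 - 3*j^2 - 4*j + 12) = (j - 5)*(j + 2)*(j + 4)*(j^2 - 5*j + 6) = (j - 5)*(j - 3)*(j + 2)*(j + 4)*(j - 2)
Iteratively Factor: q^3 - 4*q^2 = (q - 4)*(q^2) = q*(q - 4)*(q)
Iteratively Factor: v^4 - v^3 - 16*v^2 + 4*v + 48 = (v + 3)*(v^3 - 4*v^2 - 4*v + 16) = (v + 2)*(v + 3)*(v^2 - 6*v + 8) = (v - 4)*(v + 2)*(v + 3)*(v - 2)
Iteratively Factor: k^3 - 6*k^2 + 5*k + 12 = (k - 4)*(k^2 - 2*k - 3) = (k - 4)*(k + 1)*(k - 3)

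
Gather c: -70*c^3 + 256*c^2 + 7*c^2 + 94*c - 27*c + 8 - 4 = -70*c^3 + 263*c^2 + 67*c + 4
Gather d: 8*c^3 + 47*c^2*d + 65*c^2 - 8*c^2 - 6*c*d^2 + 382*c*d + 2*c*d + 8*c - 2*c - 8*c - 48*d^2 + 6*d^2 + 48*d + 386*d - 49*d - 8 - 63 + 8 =8*c^3 + 57*c^2 - 2*c + d^2*(-6*c - 42) + d*(47*c^2 + 384*c + 385) - 63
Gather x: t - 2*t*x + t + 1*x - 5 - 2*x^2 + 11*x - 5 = 2*t - 2*x^2 + x*(12 - 2*t) - 10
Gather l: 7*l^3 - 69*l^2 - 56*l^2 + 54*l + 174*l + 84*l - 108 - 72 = 7*l^3 - 125*l^2 + 312*l - 180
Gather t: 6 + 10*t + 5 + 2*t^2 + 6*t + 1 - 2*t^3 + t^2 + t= -2*t^3 + 3*t^2 + 17*t + 12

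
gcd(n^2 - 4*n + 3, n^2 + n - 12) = n - 3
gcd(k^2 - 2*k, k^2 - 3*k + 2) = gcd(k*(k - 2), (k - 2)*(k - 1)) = k - 2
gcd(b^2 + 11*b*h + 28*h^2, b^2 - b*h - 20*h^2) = b + 4*h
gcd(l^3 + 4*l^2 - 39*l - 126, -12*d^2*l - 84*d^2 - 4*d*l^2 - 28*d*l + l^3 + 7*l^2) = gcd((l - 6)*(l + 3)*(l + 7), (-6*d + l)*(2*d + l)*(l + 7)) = l + 7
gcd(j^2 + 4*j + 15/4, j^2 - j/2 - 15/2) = j + 5/2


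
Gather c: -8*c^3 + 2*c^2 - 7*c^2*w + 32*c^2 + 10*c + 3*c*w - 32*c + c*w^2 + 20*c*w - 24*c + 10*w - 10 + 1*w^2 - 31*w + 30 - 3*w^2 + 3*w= -8*c^3 + c^2*(34 - 7*w) + c*(w^2 + 23*w - 46) - 2*w^2 - 18*w + 20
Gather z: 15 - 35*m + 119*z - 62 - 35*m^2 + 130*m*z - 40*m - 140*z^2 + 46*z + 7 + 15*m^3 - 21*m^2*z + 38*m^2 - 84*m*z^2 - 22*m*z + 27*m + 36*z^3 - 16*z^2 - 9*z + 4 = 15*m^3 + 3*m^2 - 48*m + 36*z^3 + z^2*(-84*m - 156) + z*(-21*m^2 + 108*m + 156) - 36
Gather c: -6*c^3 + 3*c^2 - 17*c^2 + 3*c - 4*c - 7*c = -6*c^3 - 14*c^2 - 8*c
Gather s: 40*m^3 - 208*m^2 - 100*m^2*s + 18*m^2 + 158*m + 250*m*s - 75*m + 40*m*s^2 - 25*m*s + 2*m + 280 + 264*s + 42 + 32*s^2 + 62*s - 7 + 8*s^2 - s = 40*m^3 - 190*m^2 + 85*m + s^2*(40*m + 40) + s*(-100*m^2 + 225*m + 325) + 315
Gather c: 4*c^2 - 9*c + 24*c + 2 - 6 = 4*c^2 + 15*c - 4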